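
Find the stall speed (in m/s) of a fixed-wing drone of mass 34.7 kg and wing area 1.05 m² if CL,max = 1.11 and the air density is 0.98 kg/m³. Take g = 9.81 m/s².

Stall occurs when L = W at CL,max. W = mg = 34.7 × 9.81 = 340.4 N.
V_stall = √(2W/(ρ·S·CL,max)) = √(2 × 340.4 / (0.98 × 1.05 × 1.11))
V_stall = √596.1 = 24.4 m/s

V_stall = 24.4 m/s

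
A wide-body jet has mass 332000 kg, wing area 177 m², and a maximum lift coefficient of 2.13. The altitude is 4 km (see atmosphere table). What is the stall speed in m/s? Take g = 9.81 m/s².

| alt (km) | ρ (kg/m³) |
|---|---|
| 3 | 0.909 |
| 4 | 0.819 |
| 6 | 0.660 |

At 4 km, from the table: ρ = 0.819 kg/m³.
Stall occurs when L = W at CL,max. W = mg = 332000 × 9.81 = 3.257×10^6 N.
From L = ½ρV²S·CL,max = W: V_stall = √(2W/(ρSCL,max)) = √(2·3.257×10^6/(0.819·177·2.13))
V_stall = √21100 = 145 m/s

V_stall = 145 m/s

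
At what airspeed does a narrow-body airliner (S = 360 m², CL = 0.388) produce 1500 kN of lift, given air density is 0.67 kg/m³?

v = 179 m/s

L = ½ρv²S·CL ⇒ v = √(2L/(ρ·S·CL))
v = √(2 × 1.5×10^6 / (0.67 × 360 × 0.388)) = √32060 = 179 m/s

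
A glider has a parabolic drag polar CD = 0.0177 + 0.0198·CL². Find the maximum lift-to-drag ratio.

For CD = CD0 + K·CL², (L/D)max occurs at CL* = √(CD0/K) and equals 1/(2√(K·CD0)).
(L/D)max = 1/(2√(0.0198 × 0.0177)) = 1/(2 × 0.01872) = 26.7

(L/D)max = 26.7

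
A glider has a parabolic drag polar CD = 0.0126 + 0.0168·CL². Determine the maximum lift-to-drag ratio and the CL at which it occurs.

(L/D)max = 34.4, at CL = 0.866

For CD = CD0 + K·CL², (L/D)max occurs at CL* = √(CD0/K) and equals 1/(2√(K·CD0)).
(L/D)max = 1/(2√(0.0168 × 0.0126)) = 1/(2 × 0.01455) = 34.4
CL* = √(0.0126/0.0168) = 0.866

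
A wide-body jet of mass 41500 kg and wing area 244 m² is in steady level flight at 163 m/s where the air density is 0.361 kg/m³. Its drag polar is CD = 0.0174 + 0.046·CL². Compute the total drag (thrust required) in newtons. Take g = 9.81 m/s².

In steady level flight, lift balances weight: W = mg = 41500 × 9.81 = 4.0712×10^5 N.
q = ½ρv² = ½ × 0.361 × 163² = 4796 Pa.
CL = 2W/(ρv²S) = 2×4.0712×10^5/(0.361×163²×244) = 0.3479.
CD = 0.0174 + 0.046 × 0.3479² = 0.02297.
D = q·S·CD = 4796 × 244 × 0.02297 = 26880 N

D = 26900 N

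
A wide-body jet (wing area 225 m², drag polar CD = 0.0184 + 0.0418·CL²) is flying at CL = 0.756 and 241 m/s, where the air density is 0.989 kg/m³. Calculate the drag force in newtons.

D = 2.73×10^5 N

CD = 0.0184 + 0.0418 × 0.756² = 0.04229
D = ½ρv²S·CD = ½ × 0.989 × 241² × 225 × 0.04229 = 2.73×10^5 N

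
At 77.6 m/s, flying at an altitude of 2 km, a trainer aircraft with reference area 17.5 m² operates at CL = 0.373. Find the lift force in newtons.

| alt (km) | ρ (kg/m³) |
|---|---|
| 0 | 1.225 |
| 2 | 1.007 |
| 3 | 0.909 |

At 2 km, from the table: ρ = 1.007 kg/m³.
Dynamic pressure q = ½ρv² = ½ × 1.007 × 77.6² = 3032 Pa.
L = q·S·CL = 3032 × 17.5 × 0.373 = 19800 N ≈ 19.8 kN

L = 19800 N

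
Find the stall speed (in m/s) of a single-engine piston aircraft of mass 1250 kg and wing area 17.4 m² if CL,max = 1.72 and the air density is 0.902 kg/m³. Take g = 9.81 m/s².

V_stall = 30.1 m/s

At stall, lift equals weight: L = W = m·g = 1250 × 9.81 = 12260 N.
V_stall = √(2W/(ρ·S·CL,max)) = √(2 × 12260 / (0.902 × 17.4 × 1.72))
V_stall = √908.5 = 30.1 m/s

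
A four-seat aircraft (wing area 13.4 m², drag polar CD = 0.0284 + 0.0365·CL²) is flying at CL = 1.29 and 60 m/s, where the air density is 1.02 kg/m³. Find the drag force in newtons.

CD = 0.0284 + 0.0365 × 1.29² = 0.08914
D = ½ρv²S·CD = ½ × 1.02 × 60² × 13.4 × 0.08914 = 2190 N

D = 2190 N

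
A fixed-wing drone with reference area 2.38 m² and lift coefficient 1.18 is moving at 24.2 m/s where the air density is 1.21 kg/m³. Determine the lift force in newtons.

L = 995 N

Dynamic pressure q = ½ρv² = ½ × 1.21 × 24.2² = 354.3 Pa.
L = q·S·CL = 354.3 × 2.38 × 1.18 = 995 N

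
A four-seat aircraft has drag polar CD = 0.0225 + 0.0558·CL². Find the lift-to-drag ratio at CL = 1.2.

CD = 0.0225 + 0.0558 × 1.2² = 0.1029
L/D = CL/CD = 1.2 / 0.1029 = 11.7

L/D = 11.7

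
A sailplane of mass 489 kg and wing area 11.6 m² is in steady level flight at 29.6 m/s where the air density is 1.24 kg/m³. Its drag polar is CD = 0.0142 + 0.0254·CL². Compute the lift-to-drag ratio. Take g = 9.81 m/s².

L/D = 26.3

In steady level flight, lift balances weight: W = mg = 489 × 9.81 = 4797.1 N.
Dynamic pressure q = 0.5 × 1.24 × 29.6² = 543.2 Pa.
Required CL = L/(qS) = 4797.1/(543.2·11.6) = 0.7613.
CD = 0.0142 + 0.0254 × 0.7613² = 0.02892.
L/D = CL/CD = 0.7613 / 0.02892 = 26.3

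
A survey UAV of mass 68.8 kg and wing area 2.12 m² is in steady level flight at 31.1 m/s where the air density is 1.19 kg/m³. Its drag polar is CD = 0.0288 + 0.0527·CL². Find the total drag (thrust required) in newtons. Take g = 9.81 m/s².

D = 54.8 N

Level flight ⇒ L = W = m·g = 68.8 × 9.81 = 674.93 N.
Dynamic pressure q = 0.5 × 1.19 × 31.1² = 575.5 Pa.
CL = 2W/(ρv²S) = 2×674.93/(1.19×31.1²×2.12) = 0.5532.
CD = 0.0288 + 0.0527 × 0.5532² = 0.04493.
D = q·S·CD = 575.5 × 2.12 × 0.04493 = 54.81 N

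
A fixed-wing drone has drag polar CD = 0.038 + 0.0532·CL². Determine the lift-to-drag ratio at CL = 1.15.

CD = 0.038 + 0.0532 × 1.15² = 0.1084
L/D = CL/CD = 1.15 / 0.1084 = 10.6

L/D = 10.6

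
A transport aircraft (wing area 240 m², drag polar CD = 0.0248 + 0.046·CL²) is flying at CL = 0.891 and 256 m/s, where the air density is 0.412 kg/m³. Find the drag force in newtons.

CD = 0.0248 + 0.046 × 0.891² = 0.06132
D = ½ρv²S·CD = ½ × 0.412 × 256² × 240 × 0.06132 = 1.99×10^5 N

D = 1.99×10^5 N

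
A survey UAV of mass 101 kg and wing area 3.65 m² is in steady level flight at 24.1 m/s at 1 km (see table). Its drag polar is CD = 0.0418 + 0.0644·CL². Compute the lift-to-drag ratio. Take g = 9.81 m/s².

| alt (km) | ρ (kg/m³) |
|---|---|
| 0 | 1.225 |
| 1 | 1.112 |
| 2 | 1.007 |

At 1 km, from the table: ρ = 1.112 kg/m³.
Level flight ⇒ L = W = m·g = 101 × 9.81 = 990.81 N.
q = ½ρv² = ½ × 1.112 × 24.1² = 322.9 Pa.
Required CL = L/(qS) = 990.81/(322.9·3.65) = 0.8406.
CD = 0.0418 + 0.0644 × 0.8406² = 0.08731.
L/D = CL/CD = 0.8406 / 0.08731 = 9.63

L/D = 9.63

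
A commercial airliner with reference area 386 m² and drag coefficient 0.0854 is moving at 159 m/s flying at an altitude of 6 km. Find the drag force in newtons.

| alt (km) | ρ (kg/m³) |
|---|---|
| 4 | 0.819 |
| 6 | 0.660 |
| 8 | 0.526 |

D = 2.75×10^5 N

At 6 km, from the table: ρ = 0.660 kg/m³.
Dynamic pressure q = ½ρv² = ½ × 0.66 × 159² = 8343 Pa.
D = q·S·CD = 8343 × 386 × 0.0854 = 2.75×10^5 N ≈ 275 kN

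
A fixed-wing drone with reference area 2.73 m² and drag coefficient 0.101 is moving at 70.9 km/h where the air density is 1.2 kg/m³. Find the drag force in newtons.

D = 64.2 N

Convert speed: v = 70.9 km/h ÷ 3.6 = 19.69 m/s.
Dynamic pressure q = ½ρv² = ½ × 1.2 × 19.69² = 232.7 Pa.
D = q·S·CD = 232.7 × 2.73 × 0.101 = 64.2 N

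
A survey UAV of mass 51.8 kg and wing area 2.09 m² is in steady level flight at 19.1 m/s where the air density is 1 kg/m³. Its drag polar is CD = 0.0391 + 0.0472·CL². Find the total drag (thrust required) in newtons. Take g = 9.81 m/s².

In steady level flight, lift balances weight: W = mg = 51.8 × 9.81 = 508.16 N.
q = ½ρv² = ½ × 1 × 19.1² = 182.4 Pa.
Required CL = L/(qS) = 508.16/(182.4·2.09) = 1.333.
CD = 0.0391 + 0.0472 × 1.333² = 0.123.
D = q·S·CD = 182.4 × 2.09 × 0.123 = 46.88 N

D = 46.9 N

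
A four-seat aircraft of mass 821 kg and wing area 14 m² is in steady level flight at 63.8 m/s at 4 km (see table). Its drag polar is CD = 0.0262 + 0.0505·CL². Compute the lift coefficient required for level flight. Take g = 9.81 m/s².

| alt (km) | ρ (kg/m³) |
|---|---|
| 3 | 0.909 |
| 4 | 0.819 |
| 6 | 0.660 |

At 4 km, from the table: ρ = 0.819 kg/m³.
Level flight ⇒ L = W = m·g = 821 × 9.81 = 8054 N.
Dynamic pressure q = 0.5 × 0.819 × 63.8² = 1667 Pa.
CL = 2W/(ρv²S) = 2×8054/(0.819×63.8²×14) = 0.3451.

CL = 0.345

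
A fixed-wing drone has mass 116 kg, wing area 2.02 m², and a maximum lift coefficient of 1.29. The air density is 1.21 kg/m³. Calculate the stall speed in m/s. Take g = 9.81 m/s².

Stall occurs when L = W at CL,max. W = mg = 116 × 9.81 = 1138 N.
V_stall = √(2W/(ρ·S·CL,max)) = √(2 × 1138 / (1.21 × 2.02 × 1.29))
V_stall = √721.8 = 26.9 m/s

V_stall = 26.9 m/s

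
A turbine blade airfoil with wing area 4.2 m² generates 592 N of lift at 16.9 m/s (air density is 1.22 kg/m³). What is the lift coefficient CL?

From L = ½ρv²S·CL, rearranging gives CL = 2L/(ρv²S).
CL = 2 × 592 / (1.22 × 16.9² × 4.2) = 0.809

CL = 0.809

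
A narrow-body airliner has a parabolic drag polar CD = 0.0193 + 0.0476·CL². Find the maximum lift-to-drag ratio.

For CD = CD0 + K·CL², (L/D)max occurs at CL* = √(CD0/K) and equals 1/(2√(K·CD0)).
(L/D)max = 1/(2√(0.0476 × 0.0193)) = 1/(2 × 0.03031) = 16.5

(L/D)max = 16.5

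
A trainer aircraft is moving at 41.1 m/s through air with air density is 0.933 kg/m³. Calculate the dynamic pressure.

q = ½ρv² = ½ × 0.933 × 41.1² = 788 Pa

q = 788 Pa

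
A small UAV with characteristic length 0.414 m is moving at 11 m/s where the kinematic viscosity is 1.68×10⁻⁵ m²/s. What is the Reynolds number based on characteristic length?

Re = v·c/ν = 11 × 0.414 / (1.68×10⁻⁵) = 2.71×10^5

Re = 2.71×10^5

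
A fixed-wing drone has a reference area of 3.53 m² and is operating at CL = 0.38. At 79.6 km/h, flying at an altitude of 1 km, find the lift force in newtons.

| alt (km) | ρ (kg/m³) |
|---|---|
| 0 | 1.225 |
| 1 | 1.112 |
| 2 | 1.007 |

At 1 km, from the table: ρ = 1.112 kg/m³.
Convert speed: v = 79.6 km/h ÷ 3.6 = 22.11 m/s.
Dynamic pressure q = ½ρv² = ½ × 1.112 × 22.11² = 271.8 Pa.
L = q·S·CL = 271.8 × 3.53 × 0.38 = 365 N

L = 365 N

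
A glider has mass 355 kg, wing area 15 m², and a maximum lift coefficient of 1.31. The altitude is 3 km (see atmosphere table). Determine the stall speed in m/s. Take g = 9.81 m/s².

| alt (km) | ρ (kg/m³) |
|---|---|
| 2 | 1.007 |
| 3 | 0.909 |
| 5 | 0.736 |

At 3 km, from the table: ρ = 0.909 kg/m³.
At stall, lift equals weight: L = W = m·g = 355 × 9.81 = 3483 N.
V_stall = √(2W/(ρ·S·CL,max)) = √(2 × 3483 / (0.909 × 15 × 1.31))
V_stall = √389.9 = 19.7 m/s

V_stall = 19.7 m/s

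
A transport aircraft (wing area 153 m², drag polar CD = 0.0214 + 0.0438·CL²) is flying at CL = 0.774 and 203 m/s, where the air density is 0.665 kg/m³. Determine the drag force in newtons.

CD = 0.0214 + 0.0438 × 0.774² = 0.04764
D = ½ρv²S·CD = ½ × 0.665 × 203² × 153 × 0.04764 = 99900 N

D = 99900 N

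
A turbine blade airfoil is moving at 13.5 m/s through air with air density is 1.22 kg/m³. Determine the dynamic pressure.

q = 111 Pa

q = ½ρv² = ½ × 1.22 × 13.5² = 111 Pa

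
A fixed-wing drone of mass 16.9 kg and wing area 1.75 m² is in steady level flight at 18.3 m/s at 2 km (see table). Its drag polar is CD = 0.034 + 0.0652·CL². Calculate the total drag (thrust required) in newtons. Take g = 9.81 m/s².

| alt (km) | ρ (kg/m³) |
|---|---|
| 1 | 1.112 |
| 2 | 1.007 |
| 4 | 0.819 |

At 2 km, from the table: ρ = 1.007 kg/m³.
Weight W = mg = 16.9 × 9.81 = 165.79 N; in level flight L = W.
Dynamic pressure q = 0.5 × 1.007 × 18.3² = 168.6 Pa.
CL = 2W/(ρv²S) = 2×165.79/(1.007×18.3²×1.75) = 0.5618.
CD = 0.034 + 0.0652 × 0.5618² = 0.05458.
D = q·S·CD = 168.6 × 1.75 × 0.05458 = 16.11 N

D = 16.1 N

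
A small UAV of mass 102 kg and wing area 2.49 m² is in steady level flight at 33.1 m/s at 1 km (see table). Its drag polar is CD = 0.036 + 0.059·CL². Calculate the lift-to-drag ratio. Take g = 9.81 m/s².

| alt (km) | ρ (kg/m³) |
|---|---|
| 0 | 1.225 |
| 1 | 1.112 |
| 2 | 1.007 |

L/D = 10.7

At 1 km, from the table: ρ = 1.112 kg/m³.
Level flight ⇒ L = W = m·g = 102 × 9.81 = 1000.6 N.
Dynamic pressure q = 0.5 × 1.112 × 33.1² = 609.2 Pa.
Required CL = L/(qS) = 1000.6/(609.2·2.49) = 0.6597.
CD = 0.036 + 0.059 × 0.6597² = 0.06168.
L/D = CL/CD = 0.6597 / 0.06168 = 10.7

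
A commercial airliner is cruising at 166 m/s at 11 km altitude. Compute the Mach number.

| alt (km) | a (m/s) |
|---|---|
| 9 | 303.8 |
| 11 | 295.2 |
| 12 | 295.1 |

At 11 km, from the table: a = 295.2 m/s.
M = v/a = 166 / 295.2 = 0.562

M = 0.562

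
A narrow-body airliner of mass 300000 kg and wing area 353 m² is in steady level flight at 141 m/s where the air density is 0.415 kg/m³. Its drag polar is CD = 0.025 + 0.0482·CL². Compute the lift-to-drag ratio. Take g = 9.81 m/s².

L/D = 9.11

Level flight ⇒ L = W = m·g = 300000 × 9.81 = 2.943×10^6 N.
q = ½ρv² = ½ × 0.415 × 141² = 4125 Pa.
CL = W/(q·S) = 2.943×10^6 / (4125 × 353) = 2.021.
CD = 0.025 + 0.0482 × 2.021² = 0.2219.
L/D = CL/CD = 2.021 / 0.2219 = 9.11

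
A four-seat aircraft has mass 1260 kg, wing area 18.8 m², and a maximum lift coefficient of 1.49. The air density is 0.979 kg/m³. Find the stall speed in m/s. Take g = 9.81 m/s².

V_stall = 30 m/s

At stall, lift equals weight: L = W = m·g = 1260 × 9.81 = 12360 N.
V_stall = √(2W/(ρ·S·CL,max)) = √(2 × 12360 / (0.979 × 18.8 × 1.49))
V_stall = √901.5 = 30 m/s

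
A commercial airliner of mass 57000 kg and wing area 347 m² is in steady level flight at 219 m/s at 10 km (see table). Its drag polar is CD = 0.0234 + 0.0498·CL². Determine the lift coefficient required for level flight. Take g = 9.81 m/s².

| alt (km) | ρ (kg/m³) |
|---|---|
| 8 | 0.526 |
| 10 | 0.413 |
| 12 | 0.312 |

CL = 0.163

At 10 km, from the table: ρ = 0.413 kg/m³.
Weight W = mg = 57000 × 9.81 = 5.5917×10^5 N; in level flight L = W.
Dynamic pressure q = 0.5 × 0.413 × 219² = 9904 Pa.
Required CL = L/(qS) = 5.5917×10^5/(9904·347) = 0.1627.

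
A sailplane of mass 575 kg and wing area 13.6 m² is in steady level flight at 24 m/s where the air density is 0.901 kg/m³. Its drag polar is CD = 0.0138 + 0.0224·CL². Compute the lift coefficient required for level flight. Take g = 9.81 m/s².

CL = 1.6

In steady level flight, lift balances weight: W = mg = 575 × 9.81 = 5640.8 N.
q = ½ρv² = ½ × 0.901 × 24² = 259.5 Pa.
CL = W/(q·S) = 5640.8 / (259.5 × 13.6) = 1.598.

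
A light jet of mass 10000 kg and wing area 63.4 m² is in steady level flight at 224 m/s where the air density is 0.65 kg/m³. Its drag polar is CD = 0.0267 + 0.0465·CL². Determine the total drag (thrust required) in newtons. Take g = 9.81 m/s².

Weight W = mg = 10000 × 9.81 = 98100 N; in level flight L = W.
Dynamic pressure q = 0.5 × 0.65 × 224² = 16310 Pa.
CL = W/(q·S) = 98100 / (16310 × 63.4) = 0.09489.
CD = 0.0267 + 0.0465 × 0.09489² = 0.02712.
D = q·S·CD = 16310 × 63.4 × 0.02712 = 28040 N

D = 28000 N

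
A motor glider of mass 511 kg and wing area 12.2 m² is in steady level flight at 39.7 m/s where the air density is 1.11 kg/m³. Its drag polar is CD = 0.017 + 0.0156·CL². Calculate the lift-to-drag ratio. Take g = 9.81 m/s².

Level flight ⇒ L = W = m·g = 511 × 9.81 = 5012.9 N.
Dynamic pressure q = 0.5 × 1.11 × 39.7² = 874.7 Pa.
Required CL = L/(qS) = 5012.9/(874.7·12.2) = 0.4697.
CD = 0.017 + 0.0156 × 0.4697² = 0.02044.
L/D = CL/CD = 0.4697 / 0.02044 = 23

L/D = 23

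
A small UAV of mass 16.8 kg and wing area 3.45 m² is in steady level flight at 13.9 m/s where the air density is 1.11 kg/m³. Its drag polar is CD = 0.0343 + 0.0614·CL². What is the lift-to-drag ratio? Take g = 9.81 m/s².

In steady level flight, lift balances weight: W = mg = 16.8 × 9.81 = 164.81 N.
q = ½ρv² = ½ × 1.11 × 13.9² = 107.2 Pa.
CL = W/(q·S) = 164.81 / (107.2 × 3.45) = 0.4455.
CD = 0.0343 + 0.0614 × 0.4455² = 0.04649.
L/D = CL/CD = 0.4455 / 0.04649 = 9.58

L/D = 9.58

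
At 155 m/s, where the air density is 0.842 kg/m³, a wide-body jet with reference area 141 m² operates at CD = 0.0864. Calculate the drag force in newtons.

D = ½ρv²S·CD = ½ × 0.842 × 155² × 141 × 0.0864 = 1.23×10^5 N ≈ 123 kN

D = 1.23×10^5 N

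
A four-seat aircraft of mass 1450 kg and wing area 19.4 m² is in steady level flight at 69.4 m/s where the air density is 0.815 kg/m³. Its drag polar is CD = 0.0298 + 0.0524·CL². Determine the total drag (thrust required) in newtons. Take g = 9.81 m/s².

D = 1410 N

Weight W = mg = 1450 × 9.81 = 14224 N; in level flight L = W.
Dynamic pressure q = 0.5 × 0.815 × 69.4² = 1963 Pa.
CL = 2W/(ρv²S) = 2×14224/(0.815×69.4²×19.4) = 0.3736.
CD = 0.0298 + 0.0524 × 0.3736² = 0.03711.
D = q·S·CD = 1963 × 19.4 × 0.03711 = 1413 N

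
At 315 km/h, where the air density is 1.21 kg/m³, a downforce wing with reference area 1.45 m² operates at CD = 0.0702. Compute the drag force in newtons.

D = 471 N

Convert speed: v = 315 km/h ÷ 3.6 = 87.5 m/s.
D = ½ρv²S·CD = ½ × 1.21 × 87.5² × 1.45 × 0.0702 = 471 N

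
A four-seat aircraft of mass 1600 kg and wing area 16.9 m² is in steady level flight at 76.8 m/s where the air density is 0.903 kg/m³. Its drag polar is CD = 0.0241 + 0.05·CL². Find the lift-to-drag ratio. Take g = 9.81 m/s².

Level flight ⇒ L = W = m·g = 1600 × 9.81 = 15696 N.
q = ½ρv² = ½ × 0.903 × 76.8² = 2663 Pa.
CL = 2W/(ρv²S) = 2×15696/(0.903×76.8²×16.9) = 0.3488.
CD = 0.0241 + 0.05 × 0.3488² = 0.03018.
L/D = CL/CD = 0.3488 / 0.03018 = 11.6

L/D = 11.6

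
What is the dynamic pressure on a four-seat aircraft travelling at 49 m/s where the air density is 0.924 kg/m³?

q = ½ρv² = ½ × 0.924 × 49² = 1110 Pa

q = 1110 Pa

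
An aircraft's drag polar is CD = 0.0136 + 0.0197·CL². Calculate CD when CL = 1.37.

CD = 0.0506

CD = 0.0136 + 0.0197 × 1.37² = 0.0136 + 0.03697 = 0.0506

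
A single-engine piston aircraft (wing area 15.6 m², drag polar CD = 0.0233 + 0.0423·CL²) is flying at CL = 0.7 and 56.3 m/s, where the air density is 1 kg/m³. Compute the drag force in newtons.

D = 1090 N

CD = 0.0233 + 0.0423 × 0.7² = 0.04403
D = ½ρv²S·CD = ½ × 1 × 56.3² × 15.6 × 0.04403 = 1090 N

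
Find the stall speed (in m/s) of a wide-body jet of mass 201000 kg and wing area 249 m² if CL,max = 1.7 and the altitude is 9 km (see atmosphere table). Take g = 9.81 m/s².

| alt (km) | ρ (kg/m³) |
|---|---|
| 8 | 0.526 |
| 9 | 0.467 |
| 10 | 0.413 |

At 9 km, from the table: ρ = 0.467 kg/m³.
Weight W = mg = 201000 × 9.81 = 1.972×10^6 N.
V_stall = √(2W/(ρ·S·CL,max)) = √(2 × 1.972×10^6 / (0.467 × 249 × 1.7))
V_stall = √19950 = 141 m/s

V_stall = 141 m/s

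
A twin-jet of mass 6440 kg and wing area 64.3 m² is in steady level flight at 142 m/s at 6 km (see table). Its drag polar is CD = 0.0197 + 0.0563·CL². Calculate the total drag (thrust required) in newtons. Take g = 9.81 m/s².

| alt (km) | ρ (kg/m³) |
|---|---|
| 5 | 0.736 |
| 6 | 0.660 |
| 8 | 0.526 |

D = 8950 N

At 6 km, from the table: ρ = 0.660 kg/m³.
Weight W = mg = 6440 × 9.81 = 63176 N; in level flight L = W.
Dynamic pressure q = 0.5 × 0.66 × 142² = 6654 Pa.
Required CL = L/(qS) = 63176/(6654·64.3) = 0.1477.
CD = 0.0197 + 0.0563 × 0.1477² = 0.02093.
D = q·S·CD = 6654 × 64.3 × 0.02093 = 8954 N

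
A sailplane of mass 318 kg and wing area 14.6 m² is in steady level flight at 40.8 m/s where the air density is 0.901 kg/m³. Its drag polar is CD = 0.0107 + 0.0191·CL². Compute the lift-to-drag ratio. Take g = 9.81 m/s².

Weight W = mg = 318 × 9.81 = 3119.6 N; in level flight L = W.
Dynamic pressure q = 0.5 × 0.901 × 40.8² = 749.9 Pa.
CL = 2W/(ρv²S) = 2×3119.6/(0.901×40.8²×14.6) = 0.2849.
CD = 0.0107 + 0.0191 × 0.2849² = 0.01225.
L/D = CL/CD = 0.2849 / 0.01225 = 23.3

L/D = 23.3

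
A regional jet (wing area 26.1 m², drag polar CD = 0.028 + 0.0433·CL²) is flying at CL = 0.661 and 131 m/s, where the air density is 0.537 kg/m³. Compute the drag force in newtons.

CD = 0.028 + 0.0433 × 0.661² = 0.04692
D = ½ρv²S·CD = ½ × 0.537 × 131² × 26.1 × 0.04692 = 5640 N

D = 5640 N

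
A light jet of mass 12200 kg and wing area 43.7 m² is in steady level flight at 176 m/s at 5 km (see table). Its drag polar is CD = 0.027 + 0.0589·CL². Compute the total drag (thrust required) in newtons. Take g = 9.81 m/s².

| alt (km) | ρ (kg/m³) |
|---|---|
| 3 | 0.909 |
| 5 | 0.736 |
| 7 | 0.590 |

At 5 km, from the table: ρ = 0.736 kg/m³.
Weight W = mg = 12200 × 9.81 = 1.1968×10^5 N; in level flight L = W.
q = ½ρv² = ½ × 0.736 × 176² = 11400 Pa.
CL = W/(q·S) = 1.1968×10^5 / (11400 × 43.7) = 0.2403.
CD = 0.027 + 0.0589 × 0.2403² = 0.0304.
D = q·S·CD = 11400 × 43.7 × 0.0304 = 15140 N

D = 15100 N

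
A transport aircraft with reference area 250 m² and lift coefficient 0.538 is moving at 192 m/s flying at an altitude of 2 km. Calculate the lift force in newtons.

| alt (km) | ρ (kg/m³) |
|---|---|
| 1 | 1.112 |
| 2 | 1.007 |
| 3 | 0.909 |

L = 2.5×10^6 N

At 2 km, from the table: ρ = 1.007 kg/m³.
Dynamic pressure q = ½ρv² = ½ × 1.007 × 192² = 18560 Pa.
L = q·S·CL = 18560 × 250 × 0.538 = 2.5×10^6 N ≈ 2500 kN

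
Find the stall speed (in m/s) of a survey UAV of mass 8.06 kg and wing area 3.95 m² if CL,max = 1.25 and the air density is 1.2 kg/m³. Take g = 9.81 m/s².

V_stall = 5.17 m/s

At stall, lift equals weight: L = W = m·g = 8.06 × 9.81 = 79.07 N.
From L = ½ρV²S·CL,max = W: V_stall = √(2W/(ρSCL,max)) = √(2·79.07/(1.2·3.95·1.25))
V_stall = √26.69 = 5.17 m/s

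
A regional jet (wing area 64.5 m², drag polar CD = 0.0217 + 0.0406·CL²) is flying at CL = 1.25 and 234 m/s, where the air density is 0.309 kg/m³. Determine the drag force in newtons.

CD = 0.0217 + 0.0406 × 1.25² = 0.08514
D = ½ρv²S·CD = ½ × 0.309 × 234² × 64.5 × 0.08514 = 46500 N

D = 46500 N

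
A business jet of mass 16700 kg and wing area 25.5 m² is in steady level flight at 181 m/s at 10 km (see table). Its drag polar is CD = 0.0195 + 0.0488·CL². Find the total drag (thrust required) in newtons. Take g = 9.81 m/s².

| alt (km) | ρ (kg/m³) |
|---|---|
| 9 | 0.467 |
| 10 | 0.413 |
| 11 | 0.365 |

At 10 km, from the table: ρ = 0.413 kg/m³.
Weight W = mg = 16700 × 9.81 = 1.6383×10^5 N; in level flight L = W.
Dynamic pressure q = 0.5 × 0.413 × 181² = 6765 Pa.
Required CL = L/(qS) = 1.6383×10^5/(6765·25.5) = 0.9497.
CD = 0.0195 + 0.0488 × 0.9497² = 0.06351.
D = q·S·CD = 6765 × 25.5 × 0.06351 = 10960 N

D = 11000 N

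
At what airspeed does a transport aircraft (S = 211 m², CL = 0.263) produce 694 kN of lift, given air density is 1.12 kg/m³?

v = 149 m/s

L = ½ρv²S·CL ⇒ v = √(2L/(ρ·S·CL))
v = √(2 × 6.94×10^5 / (1.12 × 211 × 0.263)) = √22330 = 149 m/s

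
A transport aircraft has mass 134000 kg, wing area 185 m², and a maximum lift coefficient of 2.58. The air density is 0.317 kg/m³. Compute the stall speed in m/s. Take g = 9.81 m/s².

Weight W = mg = 134000 × 9.81 = 1.315×10^6 N.
From L = ½ρV²S·CL,max = W: V_stall = √(2W/(ρSCL,max)) = √(2·1.315×10^6/(0.317·185·2.58))
V_stall = √17380 = 132 m/s

V_stall = 132 m/s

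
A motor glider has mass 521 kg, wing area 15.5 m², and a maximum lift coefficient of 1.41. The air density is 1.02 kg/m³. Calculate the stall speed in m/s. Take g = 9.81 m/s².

Weight W = mg = 521 × 9.81 = 5111 N.
V_stall = √(2W/(ρ·S·CL,max)) = √(2 × 5111 / (1.02 × 15.5 × 1.41))
V_stall = √458.5 = 21.4 m/s

V_stall = 21.4 m/s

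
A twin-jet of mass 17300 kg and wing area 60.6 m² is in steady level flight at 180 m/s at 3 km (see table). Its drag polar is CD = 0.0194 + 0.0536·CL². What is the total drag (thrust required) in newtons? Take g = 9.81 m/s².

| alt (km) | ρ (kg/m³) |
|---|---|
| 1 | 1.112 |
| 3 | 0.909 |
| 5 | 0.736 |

D = 19000 N

At 3 km, from the table: ρ = 0.909 kg/m³.
In steady level flight, lift balances weight: W = mg = 17300 × 9.81 = 1.6971×10^5 N.
q = ½ρv² = ½ × 0.909 × 180² = 14730 Pa.
Required CL = L/(qS) = 1.6971×10^5/(14730·60.6) = 0.1902.
CD = 0.0194 + 0.0536 × 0.1902² = 0.02134.
D = q·S·CD = 14730 × 60.6 × 0.02134 = 19040 N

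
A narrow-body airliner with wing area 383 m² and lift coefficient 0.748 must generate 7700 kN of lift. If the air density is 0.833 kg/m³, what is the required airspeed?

L = ½ρv²S·CL ⇒ v = √(2L/(ρ·S·CL))
v = √(2 × 7.7×10^6 / (0.833 × 383 × 0.748)) = √64530 = 254 m/s

v = 254 m/s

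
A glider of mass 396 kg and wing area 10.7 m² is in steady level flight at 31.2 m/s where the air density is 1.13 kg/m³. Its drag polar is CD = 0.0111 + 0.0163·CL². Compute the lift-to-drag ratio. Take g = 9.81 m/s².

L/D = 36.3

In steady level flight, lift balances weight: W = mg = 396 × 9.81 = 3884.8 N.
q = ½ρv² = ½ × 1.13 × 31.2² = 550 Pa.
CL = W/(q·S) = 3884.8 / (550 × 10.7) = 0.6601.
CD = 0.0111 + 0.0163 × 0.6601² = 0.0182.
L/D = CL/CD = 0.6601 / 0.0182 = 36.3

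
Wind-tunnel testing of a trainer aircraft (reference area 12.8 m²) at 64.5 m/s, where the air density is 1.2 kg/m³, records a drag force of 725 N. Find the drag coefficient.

From D = ½ρv²S·CD, rearranging gives CD = 2D/(ρv²S).
CD = 2 × 725 / (1.2 × 64.5² × 12.8) = 0.0227

CD = 0.0227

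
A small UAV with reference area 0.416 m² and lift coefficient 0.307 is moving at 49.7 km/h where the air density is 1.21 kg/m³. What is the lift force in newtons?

Convert speed: v = 49.7 km/h ÷ 3.6 = 13.81 m/s.
Dynamic pressure q = ½ρv² = ½ × 1.21 × 13.81² = 115.3 Pa.
L = q·S·CL = 115.3 × 0.416 × 0.307 = 14.7 N

L = 14.7 N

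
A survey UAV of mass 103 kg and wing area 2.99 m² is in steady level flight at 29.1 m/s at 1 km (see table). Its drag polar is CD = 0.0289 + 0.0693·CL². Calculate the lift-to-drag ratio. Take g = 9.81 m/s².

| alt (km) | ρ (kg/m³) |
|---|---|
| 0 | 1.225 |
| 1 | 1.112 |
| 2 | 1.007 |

At 1 km, from the table: ρ = 1.112 kg/m³.
Weight W = mg = 103 × 9.81 = 1010.4 N; in level flight L = W.
q = ½ρv² = ½ × 1.112 × 29.1² = 470.8 Pa.
Required CL = L/(qS) = 1010.4/(470.8·2.99) = 0.7178.
CD = 0.0289 + 0.0693 × 0.7178² = 0.0646.
L/D = CL/CD = 0.7178 / 0.0646 = 11.1

L/D = 11.1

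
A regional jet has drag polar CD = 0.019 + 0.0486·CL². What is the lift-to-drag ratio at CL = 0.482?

L/D = 15.9

CD = 0.019 + 0.0486 × 0.482² = 0.03029
L/D = CL/CD = 0.482 / 0.03029 = 15.9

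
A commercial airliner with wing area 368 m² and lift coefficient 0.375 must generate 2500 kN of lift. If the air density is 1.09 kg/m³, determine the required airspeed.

v = 182 m/s

L = ½ρv²S·CL ⇒ v = √(2L/(ρ·S·CL))
v = √(2 × 2.5×10^6 / (1.09 × 368 × 0.375)) = √33240 = 182 m/s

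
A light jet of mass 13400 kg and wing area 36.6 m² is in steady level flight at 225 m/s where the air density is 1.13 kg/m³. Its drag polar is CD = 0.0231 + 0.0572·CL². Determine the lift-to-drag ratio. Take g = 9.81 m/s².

In steady level flight, lift balances weight: W = mg = 13400 × 9.81 = 1.3145×10^5 N.
Dynamic pressure q = 0.5 × 1.13 × 225² = 28600 Pa.
Required CL = L/(qS) = 1.3145×10^5/(28600·36.6) = 0.1256.
CD = 0.0231 + 0.0572 × 0.1256² = 0.024.
L/D = CL/CD = 0.1256 / 0.024 = 5.23

L/D = 5.23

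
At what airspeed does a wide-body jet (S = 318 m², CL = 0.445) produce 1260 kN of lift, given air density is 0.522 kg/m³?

L = ½ρv²S·CL ⇒ v = √(2L/(ρ·S·CL))
v = √(2 × 1.26×10^6 / (0.522 × 318 × 0.445)) = √34110 = 185 m/s

v = 185 m/s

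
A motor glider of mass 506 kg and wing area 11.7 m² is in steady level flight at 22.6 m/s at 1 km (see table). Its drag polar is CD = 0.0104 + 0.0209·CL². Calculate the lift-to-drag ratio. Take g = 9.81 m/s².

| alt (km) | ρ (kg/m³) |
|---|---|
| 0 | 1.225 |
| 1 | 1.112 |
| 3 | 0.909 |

At 1 km, from the table: ρ = 1.112 kg/m³.
Weight W = mg = 506 × 9.81 = 4963.9 N; in level flight L = W.
Dynamic pressure q = 0.5 × 1.112 × 22.6² = 284 Pa.
CL = 2W/(ρv²S) = 2×4963.9/(1.112×22.6²×11.7) = 1.494.
CD = 0.0104 + 0.0209 × 1.494² = 0.05705.
L/D = CL/CD = 1.494 / 0.05705 = 26.2

L/D = 26.2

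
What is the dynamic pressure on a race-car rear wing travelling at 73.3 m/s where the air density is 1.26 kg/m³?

q = ½ρv² = ½ × 1.26 × 73.3² = 3380 Pa

q = 3380 Pa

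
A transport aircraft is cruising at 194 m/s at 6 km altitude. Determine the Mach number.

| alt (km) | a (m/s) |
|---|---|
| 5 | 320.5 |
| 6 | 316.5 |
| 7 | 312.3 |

At 6 km, from the table: a = 316.5 m/s.
M = v/a = 194 / 316.5 = 0.613

M = 0.613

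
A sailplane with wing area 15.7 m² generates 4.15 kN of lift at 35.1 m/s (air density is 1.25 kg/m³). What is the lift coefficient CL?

From L = ½ρv²S·CL, rearranging gives CL = 2L/(ρv²S).
CL = 2 × 4150 / (1.25 × 35.1² × 15.7) = 0.343

CL = 0.343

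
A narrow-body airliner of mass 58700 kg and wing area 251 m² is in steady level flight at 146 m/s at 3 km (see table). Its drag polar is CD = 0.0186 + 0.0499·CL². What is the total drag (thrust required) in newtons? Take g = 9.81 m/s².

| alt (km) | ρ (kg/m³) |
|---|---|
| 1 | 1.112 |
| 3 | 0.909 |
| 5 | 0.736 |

At 3 km, from the table: ρ = 0.909 kg/m³.
Level flight ⇒ L = W = m·g = 58700 × 9.81 = 5.7585×10^5 N.
q = ½ρv² = ½ × 0.909 × 146² = 9688 Pa.
CL = 2W/(ρv²S) = 2×5.7585×10^5/(0.909×146²×251) = 0.2368.
CD = 0.0186 + 0.0499 × 0.2368² = 0.0214.
D = q·S·CD = 9688 × 251 × 0.0214 = 52030 N

D = 52000 N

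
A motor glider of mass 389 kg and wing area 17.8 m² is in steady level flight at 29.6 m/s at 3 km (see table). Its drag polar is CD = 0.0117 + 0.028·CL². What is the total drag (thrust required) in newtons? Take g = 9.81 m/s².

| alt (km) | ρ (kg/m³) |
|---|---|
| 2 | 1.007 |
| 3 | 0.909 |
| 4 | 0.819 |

D = 140 N

At 3 km, from the table: ρ = 0.909 kg/m³.
Weight W = mg = 389 × 9.81 = 3816.1 N; in level flight L = W.
Dynamic pressure q = 0.5 × 0.909 × 29.6² = 398.2 Pa.
CL = 2W/(ρv²S) = 2×3816.1/(0.909×29.6²×17.8) = 0.5384.
CD = 0.0117 + 0.028 × 0.5384² = 0.01982.
D = q·S·CD = 398.2 × 17.8 × 0.01982 = 140.5 N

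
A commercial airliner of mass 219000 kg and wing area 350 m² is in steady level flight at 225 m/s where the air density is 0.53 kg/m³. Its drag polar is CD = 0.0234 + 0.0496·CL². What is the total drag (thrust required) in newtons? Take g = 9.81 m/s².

Level flight ⇒ L = W = m·g = 219000 × 9.81 = 2.1484×10^6 N.
q = ½ρv² = ½ × 0.53 × 225² = 13420 Pa.
Required CL = L/(qS) = 2.1484×10^6/(13420·350) = 0.4575.
CD = 0.0234 + 0.0496 × 0.4575² = 0.03378.
D = q·S·CD = 13420 × 350 × 0.03378 = 1.586×10^5 N

D = 1.59×10^5 N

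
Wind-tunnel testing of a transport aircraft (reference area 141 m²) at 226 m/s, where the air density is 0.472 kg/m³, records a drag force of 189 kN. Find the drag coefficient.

From D = ½ρv²S·CD, rearranging gives CD = 2D/(ρv²S).
CD = 2 × 1.89×10^5 / (0.472 × 226² × 141) = 0.111

CD = 0.111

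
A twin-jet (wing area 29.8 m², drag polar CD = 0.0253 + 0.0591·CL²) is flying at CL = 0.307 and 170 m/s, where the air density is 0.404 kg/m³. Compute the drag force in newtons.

CD = 0.0253 + 0.0591 × 0.307² = 0.03087
D = ½ρv²S·CD = ½ × 0.404 × 170² × 29.8 × 0.03087 = 5370 N

D = 5370 N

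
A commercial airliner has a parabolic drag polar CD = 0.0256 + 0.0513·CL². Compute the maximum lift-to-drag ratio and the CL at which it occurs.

(L/D)max = 13.8, at CL = 0.706

For CD = CD0 + K·CL², (L/D)max occurs at CL* = √(CD0/K) and equals 1/(2√(K·CD0)).
(L/D)max = 1/(2√(0.0513 × 0.0256)) = 1/(2 × 0.03624) = 13.8
CL* = √(0.0256/0.0513) = 0.706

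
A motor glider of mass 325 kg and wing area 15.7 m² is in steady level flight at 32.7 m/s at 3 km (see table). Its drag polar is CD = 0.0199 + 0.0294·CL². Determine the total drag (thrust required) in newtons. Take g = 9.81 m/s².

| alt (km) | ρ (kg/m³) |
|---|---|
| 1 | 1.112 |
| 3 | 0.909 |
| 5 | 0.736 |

At 3 km, from the table: ρ = 0.909 kg/m³.
In steady level flight, lift balances weight: W = mg = 325 × 9.81 = 3188.2 N.
Dynamic pressure q = 0.5 × 0.909 × 32.7² = 486 Pa.
CL = 2W/(ρv²S) = 2×3188.2/(0.909×32.7²×15.7) = 0.4179.
CD = 0.0199 + 0.0294 × 0.4179² = 0.02503.
D = q·S·CD = 486 × 15.7 × 0.02503 = 191 N

D = 191 N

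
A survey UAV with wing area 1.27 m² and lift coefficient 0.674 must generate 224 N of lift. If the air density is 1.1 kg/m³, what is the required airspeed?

v = 21.8 m/s

L = ½ρv²S·CL ⇒ v = √(2L/(ρ·S·CL))
v = √(2 × 224 / (1.1 × 1.27 × 0.674)) = √475.8 = 21.8 m/s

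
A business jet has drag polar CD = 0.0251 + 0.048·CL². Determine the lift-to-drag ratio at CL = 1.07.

CD = 0.0251 + 0.048 × 1.07² = 0.08006
L/D = CL/CD = 1.07 / 0.08006 = 13.4

L/D = 13.4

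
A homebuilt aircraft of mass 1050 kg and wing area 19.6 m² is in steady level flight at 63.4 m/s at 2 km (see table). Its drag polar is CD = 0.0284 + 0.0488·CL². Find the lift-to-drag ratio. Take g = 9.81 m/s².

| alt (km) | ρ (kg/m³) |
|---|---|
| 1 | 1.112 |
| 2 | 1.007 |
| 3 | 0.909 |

At 2 km, from the table: ρ = 1.007 kg/m³.
Level flight ⇒ L = W = m·g = 1050 × 9.81 = 10300 N.
Dynamic pressure q = 0.5 × 1.007 × 63.4² = 2024 Pa.
Required CL = L/(qS) = 10300/(2024·19.6) = 0.2597.
CD = 0.0284 + 0.0488 × 0.2597² = 0.03169.
L/D = CL/CD = 0.2597 / 0.03169 = 8.19

L/D = 8.19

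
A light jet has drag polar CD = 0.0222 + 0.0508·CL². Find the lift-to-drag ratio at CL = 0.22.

L/D = 8.92

CD = 0.0222 + 0.0508 × 0.22² = 0.02466
L/D = CL/CD = 0.22 / 0.02466 = 8.92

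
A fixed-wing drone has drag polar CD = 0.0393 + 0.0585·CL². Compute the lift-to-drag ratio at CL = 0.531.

CD = 0.0393 + 0.0585 × 0.531² = 0.05579
L/D = CL/CD = 0.531 / 0.05579 = 9.52

L/D = 9.52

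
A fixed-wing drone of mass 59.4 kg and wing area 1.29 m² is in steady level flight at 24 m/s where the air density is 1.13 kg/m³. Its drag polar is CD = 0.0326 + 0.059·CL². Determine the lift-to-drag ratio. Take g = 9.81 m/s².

L/D = 9.49

Weight W = mg = 59.4 × 9.81 = 582.71 N; in level flight L = W.
q = ½ρv² = ½ × 1.13 × 24² = 325.4 Pa.
CL = 2W/(ρv²S) = 2×582.71/(1.13×24²×1.29) = 1.388.
CD = 0.0326 + 0.059 × 1.388² = 0.1463.
L/D = CL/CD = 1.388 / 0.1463 = 9.49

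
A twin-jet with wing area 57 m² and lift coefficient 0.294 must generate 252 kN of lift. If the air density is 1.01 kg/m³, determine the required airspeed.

v = 173 m/s

L = ½ρv²S·CL ⇒ v = √(2L/(ρ·S·CL))
v = √(2 × 2.52×10^5 / (1.01 × 57 × 0.294)) = √29780 = 173 m/s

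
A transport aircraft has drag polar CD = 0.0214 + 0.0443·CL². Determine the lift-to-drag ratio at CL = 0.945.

L/D = 15.5

CD = 0.0214 + 0.0443 × 0.945² = 0.06096
L/D = CL/CD = 0.945 / 0.06096 = 15.5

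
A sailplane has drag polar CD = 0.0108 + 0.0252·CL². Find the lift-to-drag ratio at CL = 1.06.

CD = 0.0108 + 0.0252 × 1.06² = 0.03911
L/D = CL/CD = 1.06 / 0.03911 = 27.1

L/D = 27.1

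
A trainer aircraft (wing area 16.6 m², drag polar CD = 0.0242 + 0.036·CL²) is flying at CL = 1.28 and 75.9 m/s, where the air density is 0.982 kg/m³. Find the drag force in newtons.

D = 3910 N

CD = 0.0242 + 0.036 × 1.28² = 0.08318
D = ½ρv²S·CD = ½ × 0.982 × 75.9² × 16.6 × 0.08318 = 3910 N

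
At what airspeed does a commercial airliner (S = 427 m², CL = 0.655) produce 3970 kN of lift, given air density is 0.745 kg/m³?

L = ½ρv²S·CL ⇒ v = √(2L/(ρ·S·CL))
v = √(2 × 3.97×10^6 / (0.745 × 427 × 0.655)) = √38110 = 195 m/s

v = 195 m/s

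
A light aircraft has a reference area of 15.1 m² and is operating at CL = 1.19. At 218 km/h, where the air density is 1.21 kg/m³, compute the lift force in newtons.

Convert speed: v = 218 km/h ÷ 3.6 = 60.56 m/s.
L = ½ρv²S·CL = ½ × 1.21 × 60.56² × 15.1 × 1.19 = 39900 N ≈ 39.9 kN

L = 39900 N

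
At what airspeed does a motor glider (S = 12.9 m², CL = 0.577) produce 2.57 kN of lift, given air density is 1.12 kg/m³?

v = 24.8 m/s

L = ½ρv²S·CL ⇒ v = √(2L/(ρ·S·CL))
v = √(2 × 2570 / (1.12 × 12.9 × 0.577)) = √616.6 = 24.8 m/s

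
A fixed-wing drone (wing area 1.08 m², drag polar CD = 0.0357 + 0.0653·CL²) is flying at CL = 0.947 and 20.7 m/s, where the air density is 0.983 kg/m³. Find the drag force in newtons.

D = 21.4 N

CD = 0.0357 + 0.0653 × 0.947² = 0.09426
D = ½ρv²S·CD = ½ × 0.983 × 20.7² × 1.08 × 0.09426 = 21.4 N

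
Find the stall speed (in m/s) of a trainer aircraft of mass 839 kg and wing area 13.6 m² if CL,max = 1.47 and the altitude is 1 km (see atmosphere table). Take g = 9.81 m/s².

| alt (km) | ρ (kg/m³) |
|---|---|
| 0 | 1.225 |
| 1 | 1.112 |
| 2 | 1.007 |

At 1 km, from the table: ρ = 1.112 kg/m³.
Weight W = mg = 839 × 9.81 = 8231 N.
From L = ½ρV²S·CL,max = W: V_stall = √(2W/(ρSCL,max)) = √(2·8231/(1.112·13.6·1.47))
V_stall = √740.5 = 27.2 m/s

V_stall = 27.2 m/s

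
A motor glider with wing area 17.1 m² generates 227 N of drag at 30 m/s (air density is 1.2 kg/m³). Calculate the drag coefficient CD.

CD = 0.0246

From D = ½ρv²S·CD, rearranging gives CD = 2D/(ρv²S).
CD = 2 × 227 / (1.2 × 30² × 17.1) = 0.0246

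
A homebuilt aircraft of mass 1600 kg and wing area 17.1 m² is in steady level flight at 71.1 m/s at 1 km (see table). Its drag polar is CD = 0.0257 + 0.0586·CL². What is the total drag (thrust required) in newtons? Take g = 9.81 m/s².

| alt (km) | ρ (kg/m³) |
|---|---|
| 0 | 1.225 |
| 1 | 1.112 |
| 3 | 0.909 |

D = 1540 N

At 1 km, from the table: ρ = 1.112 kg/m³.
Weight W = mg = 1600 × 9.81 = 15696 N; in level flight L = W.
Dynamic pressure q = 0.5 × 1.112 × 71.1² = 2811 Pa.
CL = 2W/(ρv²S) = 2×15696/(1.112×71.1²×17.1) = 0.3266.
CD = 0.0257 + 0.0586 × 0.3266² = 0.03195.
D = q·S·CD = 2811 × 17.1 × 0.03195 = 1536 N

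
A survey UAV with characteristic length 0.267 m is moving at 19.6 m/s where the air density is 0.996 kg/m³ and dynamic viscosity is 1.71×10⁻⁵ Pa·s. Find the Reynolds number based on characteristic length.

Re = ρ·v·c/μ = 0.996 × 19.6 × 0.267 / (1.71×10⁻⁵) = 3.05×10^5

Re = 3.05×10^5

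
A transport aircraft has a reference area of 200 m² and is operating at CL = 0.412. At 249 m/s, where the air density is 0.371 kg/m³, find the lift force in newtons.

L = 9.48×10^5 N

L = ½ρv²S·CL = ½ × 0.371 × 249² × 200 × 0.412 = 9.48×10^5 N ≈ 948 kN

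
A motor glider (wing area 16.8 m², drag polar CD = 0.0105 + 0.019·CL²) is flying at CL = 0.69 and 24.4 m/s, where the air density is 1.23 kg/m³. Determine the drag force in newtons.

CD = 0.0105 + 0.019 × 0.69² = 0.01955
D = ½ρv²S·CD = ½ × 1.23 × 24.4² × 16.8 × 0.01955 = 120 N

D = 120 N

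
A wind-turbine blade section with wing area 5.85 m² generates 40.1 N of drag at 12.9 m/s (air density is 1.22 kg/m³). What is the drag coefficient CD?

CD = 0.0675

From D = ½ρv²S·CD, rearranging gives CD = 2D/(ρv²S).
CD = 2 × 40.1 / (1.22 × 12.9² × 5.85) = 0.0675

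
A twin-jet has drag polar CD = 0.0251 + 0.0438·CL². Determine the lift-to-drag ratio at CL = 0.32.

L/D = 10.8

CD = 0.0251 + 0.0438 × 0.32² = 0.02959
L/D = CL/CD = 0.32 / 0.02959 = 10.8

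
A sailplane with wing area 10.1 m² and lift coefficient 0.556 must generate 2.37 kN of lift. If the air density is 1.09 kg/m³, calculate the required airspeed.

v = 27.8 m/s

L = ½ρv²S·CL ⇒ v = √(2L/(ρ·S·CL))
v = √(2 × 2370 / (1.09 × 10.1 × 0.556)) = √774.4 = 27.8 m/s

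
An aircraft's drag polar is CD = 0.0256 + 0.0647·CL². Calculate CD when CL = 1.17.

CD = 0.0256 + 0.0647 × 1.17² = 0.0256 + 0.08857 = 0.114

CD = 0.114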